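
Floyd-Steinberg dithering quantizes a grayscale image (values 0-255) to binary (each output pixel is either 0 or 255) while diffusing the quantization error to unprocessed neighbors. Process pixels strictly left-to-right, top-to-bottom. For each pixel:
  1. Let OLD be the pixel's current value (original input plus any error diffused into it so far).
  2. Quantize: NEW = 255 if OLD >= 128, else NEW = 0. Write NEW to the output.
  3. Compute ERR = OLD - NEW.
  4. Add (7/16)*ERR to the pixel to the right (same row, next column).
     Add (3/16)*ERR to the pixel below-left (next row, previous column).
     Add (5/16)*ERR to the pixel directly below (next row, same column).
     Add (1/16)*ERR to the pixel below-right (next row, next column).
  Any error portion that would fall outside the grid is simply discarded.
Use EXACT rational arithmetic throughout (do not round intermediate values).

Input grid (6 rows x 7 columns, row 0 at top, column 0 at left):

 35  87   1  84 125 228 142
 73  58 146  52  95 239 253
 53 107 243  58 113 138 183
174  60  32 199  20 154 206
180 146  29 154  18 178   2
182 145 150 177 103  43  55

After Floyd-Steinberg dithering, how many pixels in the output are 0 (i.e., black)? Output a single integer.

(0,0): OLD=35 → NEW=0, ERR=35
(0,1): OLD=1637/16 → NEW=0, ERR=1637/16
(0,2): OLD=11715/256 → NEW=0, ERR=11715/256
(0,3): OLD=426069/4096 → NEW=0, ERR=426069/4096
(0,4): OLD=11174483/65536 → NEW=255, ERR=-5537197/65536
(0,5): OLD=200314949/1048576 → NEW=255, ERR=-67071931/1048576
(0,6): OLD=1912861155/16777216 → NEW=0, ERR=1912861155/16777216
(1,0): OLD=26399/256 → NEW=0, ERR=26399/256
(1,1): OLD=298713/2048 → NEW=255, ERR=-223527/2048
(1,2): OLD=9073357/65536 → NEW=255, ERR=-7638323/65536
(1,3): OLD=5382665/262144 → NEW=0, ERR=5382665/262144
(1,4): OLD=1209432251/16777216 → NEW=0, ERR=1209432251/16777216
(1,5): OLD=35788703147/134217728 → NEW=255, ERR=1563182507/134217728
(1,6): OLD=622184879525/2147483648 → NEW=255, ERR=74576549285/2147483648
(2,0): OLD=2122083/32768 → NEW=0, ERR=2122083/32768
(2,1): OLD=89985649/1048576 → NEW=0, ERR=89985649/1048576
(2,2): OLD=4045843347/16777216 → NEW=255, ERR=-232346733/16777216
(2,3): OLD=8669084091/134217728 → NEW=0, ERR=8669084091/134217728
(2,4): OLD=179586001451/1073741824 → NEW=255, ERR=-94218163669/1073741824
(2,5): OLD=3926181179961/34359738368 → NEW=0, ERR=3926181179961/34359738368
(2,6): OLD=134454880865823/549755813888 → NEW=255, ERR=-5732851675617/549755813888
(3,0): OLD=3528725811/16777216 → NEW=255, ERR=-749464269/16777216
(3,1): OLD=9224097847/134217728 → NEW=0, ERR=9224097847/134217728
(3,2): OLD=80759853845/1073741824 → NEW=0, ERR=80759853845/1073741824
(3,3): OLD=1008337906563/4294967296 → NEW=255, ERR=-86878753917/4294967296
(3,4): OLD=5052828938547/549755813888 → NEW=0, ERR=5052828938547/549755813888
(3,5): OLD=819312183780681/4398046511104 → NEW=255, ERR=-302189676550839/4398046511104
(3,6): OLD=12653870688753239/70368744177664 → NEW=255, ERR=-5290159076551081/70368744177664
(4,0): OLD=384240779421/2147483648 → NEW=255, ERR=-163367550819/2147483648
(4,1): OLD=4999504470393/34359738368 → NEW=255, ERR=-3762228813447/34359738368
(4,2): OLD=2805172478647/549755813888 → NEW=0, ERR=2805172478647/549755813888
(4,3): OLD=687569831123981/4398046511104 → NEW=255, ERR=-433932029207539/4398046511104
(4,4): OLD=-1282153262688233/35184372088832 → NEW=0, ERR=-1282153262688233/35184372088832
(4,5): OLD=143061148490765463/1125899906842624 → NEW=0, ERR=143061148490765463/1125899906842624
(4,6): OLD=536883553133220945/18014398509481984 → NEW=0, ERR=536883553133220945/18014398509481984
(5,0): OLD=75699467621755/549755813888 → NEW=255, ERR=-64488264919685/549755813888
(5,1): OLD=244815376566441/4398046511104 → NEW=0, ERR=244815376566441/4398046511104
(5,2): OLD=5298932393008367/35184372088832 → NEW=255, ERR=-3673082489643793/35184372088832
(5,3): OLD=26453177205166411/281474976710656 → NEW=0, ERR=26453177205166411/281474976710656
(5,4): OLD=2709124332186352985/18014398509481984 → NEW=255, ERR=-1884547287731552935/18014398509481984
(5,5): OLD=5800577614283629513/144115188075855872 → NEW=0, ERR=5800577614283629513/144115188075855872
(5,6): OLD=207212577938885391015/2305843009213693952 → NEW=0, ERR=207212577938885391015/2305843009213693952
Output grid:
  Row 0: ....##.  (5 black, running=5)
  Row 1: .##..##  (3 black, running=8)
  Row 2: ..#.#.#  (4 black, running=12)
  Row 3: #..#.##  (3 black, running=15)
  Row 4: ##.#...  (4 black, running=19)
  Row 5: #.#.#..  (4 black, running=23)

Answer: 23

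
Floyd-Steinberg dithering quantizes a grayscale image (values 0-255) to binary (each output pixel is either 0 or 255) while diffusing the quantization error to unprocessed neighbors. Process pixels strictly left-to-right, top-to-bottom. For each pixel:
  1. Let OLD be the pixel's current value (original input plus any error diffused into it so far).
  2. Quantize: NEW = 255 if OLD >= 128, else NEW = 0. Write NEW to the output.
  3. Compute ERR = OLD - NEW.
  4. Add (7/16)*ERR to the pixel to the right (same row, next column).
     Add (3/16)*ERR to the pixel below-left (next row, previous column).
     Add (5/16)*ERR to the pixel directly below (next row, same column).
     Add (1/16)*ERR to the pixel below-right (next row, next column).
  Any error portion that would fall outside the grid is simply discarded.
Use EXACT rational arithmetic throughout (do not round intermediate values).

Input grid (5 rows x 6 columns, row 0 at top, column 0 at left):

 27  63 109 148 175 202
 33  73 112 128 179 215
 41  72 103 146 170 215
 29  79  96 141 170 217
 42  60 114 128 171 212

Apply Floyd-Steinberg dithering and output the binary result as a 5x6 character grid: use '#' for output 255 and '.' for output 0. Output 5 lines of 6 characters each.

Answer: ..#.##
..#.##
..#.##
.#.#.#
...###

Derivation:
(0,0): OLD=27 → NEW=0, ERR=27
(0,1): OLD=1197/16 → NEW=0, ERR=1197/16
(0,2): OLD=36283/256 → NEW=255, ERR=-28997/256
(0,3): OLD=403229/4096 → NEW=0, ERR=403229/4096
(0,4): OLD=14291403/65536 → NEW=255, ERR=-2420277/65536
(0,5): OLD=194870413/1048576 → NEW=255, ERR=-72516467/1048576
(1,0): OLD=14199/256 → NEW=0, ERR=14199/256
(1,1): OLD=207041/2048 → NEW=0, ERR=207041/2048
(1,2): OLD=9434965/65536 → NEW=255, ERR=-7276715/65536
(1,3): OLD=25213745/262144 → NEW=0, ERR=25213745/262144
(1,4): OLD=3401161587/16777216 → NEW=255, ERR=-877028493/16777216
(1,5): OLD=45153515317/268435456 → NEW=255, ERR=-23297525963/268435456
(2,0): OLD=2532571/32768 → NEW=0, ERR=2532571/32768
(2,1): OLD=125884825/1048576 → NEW=0, ERR=125884825/1048576
(2,2): OLD=2435679755/16777216 → NEW=255, ERR=-1842510325/16777216
(2,3): OLD=14934239091/134217728 → NEW=0, ERR=14934239091/134217728
(2,4): OLD=824987805145/4294967296 → NEW=255, ERR=-270228855335/4294967296
(2,5): OLD=10794764139647/68719476736 → NEW=255, ERR=-6728702428033/68719476736
(3,0): OLD=1269405099/16777216 → NEW=0, ERR=1269405099/16777216
(3,1): OLD=17966084047/134217728 → NEW=255, ERR=-16259436593/134217728
(3,2): OLD=39778967965/1073741824 → NEW=0, ERR=39778967965/1073741824
(3,3): OLD=11910366368151/68719476736 → NEW=255, ERR=-5613100199529/68719476736
(3,4): OLD=56733595014455/549755813888 → NEW=0, ERR=56733595014455/549755813888
(3,5): OLD=2002149960316121/8796093022208 → NEW=255, ERR=-240853760346919/8796093022208
(4,0): OLD=92192207397/2147483648 → NEW=0, ERR=92192207397/2147483648
(4,1): OLD=1807332486881/34359738368 → NEW=0, ERR=1807332486881/34359738368
(4,2): OLD=138212117997395/1099511627776 → NEW=0, ERR=138212117997395/1099511627776
(4,3): OLD=3151371856987583/17592186044416 → NEW=255, ERR=-1334635584338497/17592186044416
(4,4): OLD=44985070916304559/281474976710656 → NEW=255, ERR=-26791048144912721/281474976710656
(4,5): OLD=757736782980050025/4503599627370496 → NEW=255, ERR=-390681121999426455/4503599627370496
Row 0: ..#.##
Row 1: ..#.##
Row 2: ..#.##
Row 3: .#.#.#
Row 4: ...###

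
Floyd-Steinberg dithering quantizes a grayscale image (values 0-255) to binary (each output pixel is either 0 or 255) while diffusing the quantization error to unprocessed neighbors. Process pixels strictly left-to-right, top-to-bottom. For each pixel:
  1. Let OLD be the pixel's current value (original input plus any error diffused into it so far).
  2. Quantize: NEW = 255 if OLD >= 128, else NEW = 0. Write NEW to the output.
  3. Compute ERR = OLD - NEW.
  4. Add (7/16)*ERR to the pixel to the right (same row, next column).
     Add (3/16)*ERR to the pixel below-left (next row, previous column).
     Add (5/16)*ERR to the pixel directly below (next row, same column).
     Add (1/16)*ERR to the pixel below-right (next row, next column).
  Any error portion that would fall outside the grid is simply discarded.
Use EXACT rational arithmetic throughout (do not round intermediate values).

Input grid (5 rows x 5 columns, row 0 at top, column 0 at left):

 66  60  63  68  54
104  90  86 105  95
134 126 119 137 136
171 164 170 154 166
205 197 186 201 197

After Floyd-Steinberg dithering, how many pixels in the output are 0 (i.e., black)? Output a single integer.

(0,0): OLD=66 → NEW=0, ERR=66
(0,1): OLD=711/8 → NEW=0, ERR=711/8
(0,2): OLD=13041/128 → NEW=0, ERR=13041/128
(0,3): OLD=230551/2048 → NEW=0, ERR=230551/2048
(0,4): OLD=3383329/32768 → NEW=0, ERR=3383329/32768
(1,0): OLD=18085/128 → NEW=255, ERR=-14555/128
(1,1): OLD=93443/1024 → NEW=0, ERR=93443/1024
(1,2): OLD=6043199/32768 → NEW=255, ERR=-2312641/32768
(1,3): OLD=17698579/131072 → NEW=255, ERR=-15724781/131072
(1,4): OLD=171577817/2097152 → NEW=0, ERR=171577817/2097152
(2,0): OLD=1893585/16384 → NEW=0, ERR=1893585/16384
(2,1): OLD=96857355/524288 → NEW=255, ERR=-36836085/524288
(2,2): OLD=414525921/8388608 → NEW=0, ERR=414525921/8388608
(2,3): OLD=17724477971/134217728 → NEW=255, ERR=-16501042669/134217728
(2,4): OLD=215353203141/2147483648 → NEW=0, ERR=215353203141/2147483648
(3,0): OLD=1626917313/8388608 → NEW=255, ERR=-512177727/8388608
(3,1): OLD=8846334893/67108864 → NEW=255, ERR=-8266425427/67108864
(3,2): OLD=223571172095/2147483648 → NEW=0, ERR=223571172095/2147483648
(3,3): OLD=786061593127/4294967296 → NEW=255, ERR=-309155067353/4294967296
(3,4): OLD=10868846332707/68719476736 → NEW=255, ERR=-6654620234973/68719476736
(4,0): OLD=174830688559/1073741824 → NEW=255, ERR=-98973476561/1073741824
(4,1): OLD=4600207736495/34359738368 → NEW=255, ERR=-4161525547345/34359738368
(4,2): OLD=79357464884257/549755813888 → NEW=255, ERR=-60830267657183/549755813888
(4,3): OLD=1041866915174575/8796093022208 → NEW=0, ERR=1041866915174575/8796093022208
(4,4): OLD=30126247083899977/140737488355328 → NEW=255, ERR=-5761812446708663/140737488355328
Output grid:
  Row 0: .....  (5 black, running=5)
  Row 1: #.##.  (2 black, running=7)
  Row 2: .#.#.  (3 black, running=10)
  Row 3: ##.##  (1 black, running=11)
  Row 4: ###.#  (1 black, running=12)

Answer: 12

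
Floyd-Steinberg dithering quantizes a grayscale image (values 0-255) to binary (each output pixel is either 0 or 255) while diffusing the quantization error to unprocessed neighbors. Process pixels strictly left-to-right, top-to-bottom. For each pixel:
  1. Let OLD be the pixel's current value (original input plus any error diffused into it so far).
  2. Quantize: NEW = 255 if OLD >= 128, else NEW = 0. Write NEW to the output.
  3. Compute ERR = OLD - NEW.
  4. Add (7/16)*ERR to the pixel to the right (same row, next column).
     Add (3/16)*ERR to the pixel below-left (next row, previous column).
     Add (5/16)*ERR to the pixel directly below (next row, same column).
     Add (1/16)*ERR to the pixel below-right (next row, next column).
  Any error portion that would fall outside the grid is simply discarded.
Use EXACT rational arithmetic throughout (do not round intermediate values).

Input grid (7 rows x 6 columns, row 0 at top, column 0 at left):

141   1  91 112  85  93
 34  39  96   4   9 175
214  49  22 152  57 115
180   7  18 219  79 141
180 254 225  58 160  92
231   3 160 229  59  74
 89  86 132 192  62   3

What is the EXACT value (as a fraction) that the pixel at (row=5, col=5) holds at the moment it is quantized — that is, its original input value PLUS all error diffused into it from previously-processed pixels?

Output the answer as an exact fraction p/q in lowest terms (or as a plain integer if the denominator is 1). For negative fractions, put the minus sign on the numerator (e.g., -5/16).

(0,0): OLD=141 → NEW=255, ERR=-114
(0,1): OLD=-391/8 → NEW=0, ERR=-391/8
(0,2): OLD=8911/128 → NEW=0, ERR=8911/128
(0,3): OLD=291753/2048 → NEW=255, ERR=-230487/2048
(0,4): OLD=1171871/32768 → NEW=0, ERR=1171871/32768
(0,5): OLD=56961881/524288 → NEW=0, ERR=56961881/524288
(1,0): OLD=-1381/128 → NEW=0, ERR=-1381/128
(1,1): OLD=25533/1024 → NEW=0, ERR=25533/1024
(1,2): OLD=3424513/32768 → NEW=0, ERR=3424513/32768
(1,3): OLD=3356653/131072 → NEW=0, ERR=3356653/131072
(1,4): OLD=375114407/8388608 → NEW=0, ERR=375114407/8388608
(1,5): OLD=30970852705/134217728 → NEW=255, ERR=-3254667935/134217728
(2,0): OLD=3527535/16384 → NEW=255, ERR=-650385/16384
(2,1): OLD=30590005/524288 → NEW=0, ERR=30590005/524288
(2,2): OLD=725993183/8388608 → NEW=0, ERR=725993183/8388608
(2,3): OLD=14279597223/67108864 → NEW=255, ERR=-2833163097/67108864
(2,4): OLD=106424646005/2147483648 → NEW=0, ERR=106424646005/2147483648
(2,5): OLD=4531998287747/34359738368 → NEW=255, ERR=-4229734996093/34359738368
(3,0): OLD=1497657855/8388608 → NEW=255, ERR=-641437185/8388608
(3,1): OLD=370823315/67108864 → NEW=0, ERR=370823315/67108864
(3,2): OLD=23189437353/536870912 → NEW=0, ERR=23189437353/536870912
(3,3): OLD=8225909045819/34359738368 → NEW=255, ERR=-535824238021/34359738368
(3,4): OLD=17027063408731/274877906944 → NEW=0, ERR=17027063408731/274877906944
(3,5): OLD=583746956771701/4398046511104 → NEW=255, ERR=-537754903559819/4398046511104
(4,0): OLD=168728510865/1073741824 → NEW=255, ERR=-105075654255/1073741824
(4,1): OLD=3714855722589/17179869184 → NEW=255, ERR=-666010919331/17179869184
(4,2): OLD=120373914030343/549755813888 → NEW=255, ERR=-19813818511097/549755813888
(4,3): OLD=454519090970563/8796093022208 → NEW=0, ERR=454519090970563/8796093022208
(4,4): OLD=25060261492751091/140737488355328 → NEW=255, ERR=-10827798037857549/140737488355328
(4,5): OLD=54048068489739205/2251799813685248 → NEW=0, ERR=54048068489739205/2251799813685248
(5,0): OLD=53092711405671/274877906944 → NEW=255, ERR=-17001154865049/274877906944
(5,1): OLD=-431429826648873/8796093022208 → NEW=0, ERR=-431429826648873/8796093022208
(5,2): OLD=9467721775818413/70368744177664 → NEW=255, ERR=-8476307989485907/70368744177664
(5,3): OLD=395799641106350655/2251799813685248 → NEW=255, ERR=-178409311383387585/2251799813685248
(5,4): OLD=36138886770529855/4503599627370496 → NEW=0, ERR=36138886770529855/4503599627370496
(5,5): OLD=5779225313886326731/72057594037927936 → NEW=0, ERR=5779225313886326731/72057594037927936
Target (5,5): original=74, with diffused error = 5779225313886326731/72057594037927936

Answer: 5779225313886326731/72057594037927936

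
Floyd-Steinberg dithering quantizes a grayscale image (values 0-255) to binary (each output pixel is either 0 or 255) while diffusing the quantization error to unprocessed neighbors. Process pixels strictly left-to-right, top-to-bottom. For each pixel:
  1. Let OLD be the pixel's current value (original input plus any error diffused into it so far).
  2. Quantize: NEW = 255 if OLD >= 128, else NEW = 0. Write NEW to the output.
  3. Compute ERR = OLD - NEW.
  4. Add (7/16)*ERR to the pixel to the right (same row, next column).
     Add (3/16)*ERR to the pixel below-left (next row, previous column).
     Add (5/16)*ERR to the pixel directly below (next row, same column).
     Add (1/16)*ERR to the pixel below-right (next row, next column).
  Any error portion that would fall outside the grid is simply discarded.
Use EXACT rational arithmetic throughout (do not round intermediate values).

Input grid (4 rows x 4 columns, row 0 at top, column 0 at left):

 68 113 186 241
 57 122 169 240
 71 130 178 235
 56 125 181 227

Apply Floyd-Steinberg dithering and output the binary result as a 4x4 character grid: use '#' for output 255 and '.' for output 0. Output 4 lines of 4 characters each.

Answer: .###
..##
.#.#
.###

Derivation:
(0,0): OLD=68 → NEW=0, ERR=68
(0,1): OLD=571/4 → NEW=255, ERR=-449/4
(0,2): OLD=8761/64 → NEW=255, ERR=-7559/64
(0,3): OLD=193871/1024 → NEW=255, ERR=-67249/1024
(1,0): OLD=3661/64 → NEW=0, ERR=3661/64
(1,1): OLD=48155/512 → NEW=0, ERR=48155/512
(1,2): OLD=2521655/16384 → NEW=255, ERR=-1656265/16384
(1,3): OLD=44005681/262144 → NEW=255, ERR=-22841039/262144
(2,0): OLD=872537/8192 → NEW=0, ERR=872537/8192
(2,1): OLD=49967459/262144 → NEW=255, ERR=-16879261/262144
(2,2): OLD=56507791/524288 → NEW=0, ERR=56507791/524288
(2,3): OLD=2085466547/8388608 → NEW=255, ERR=-53628493/8388608
(3,0): OLD=323849161/4194304 → NEW=0, ERR=323849161/4194304
(3,1): OLD=11108137175/67108864 → NEW=255, ERR=-6004623145/67108864
(3,2): OLD=182871719721/1073741824 → NEW=255, ERR=-90932445399/1073741824
(3,3): OLD=3344708907423/17179869184 → NEW=255, ERR=-1036157734497/17179869184
Row 0: .###
Row 1: ..##
Row 2: .#.#
Row 3: .###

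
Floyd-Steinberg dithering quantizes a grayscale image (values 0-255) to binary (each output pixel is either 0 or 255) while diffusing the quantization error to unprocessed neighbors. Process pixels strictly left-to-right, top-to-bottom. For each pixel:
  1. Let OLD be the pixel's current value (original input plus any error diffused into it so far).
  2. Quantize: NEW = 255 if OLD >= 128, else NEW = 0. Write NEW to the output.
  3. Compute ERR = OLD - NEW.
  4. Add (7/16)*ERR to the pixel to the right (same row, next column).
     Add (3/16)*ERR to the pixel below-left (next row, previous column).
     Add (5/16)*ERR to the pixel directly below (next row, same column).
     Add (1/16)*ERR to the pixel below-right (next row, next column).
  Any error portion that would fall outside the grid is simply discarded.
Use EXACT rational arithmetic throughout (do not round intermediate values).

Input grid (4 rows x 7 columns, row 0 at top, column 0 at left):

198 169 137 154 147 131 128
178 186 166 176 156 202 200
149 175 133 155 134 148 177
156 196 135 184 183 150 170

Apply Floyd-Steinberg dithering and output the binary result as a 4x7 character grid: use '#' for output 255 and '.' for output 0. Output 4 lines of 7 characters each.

Answer: ##.#.#.
#.#####
##.#..#
.#.###.

Derivation:
(0,0): OLD=198 → NEW=255, ERR=-57
(0,1): OLD=2305/16 → NEW=255, ERR=-1775/16
(0,2): OLD=22647/256 → NEW=0, ERR=22647/256
(0,3): OLD=789313/4096 → NEW=255, ERR=-255167/4096
(0,4): OLD=7847623/65536 → NEW=0, ERR=7847623/65536
(0,5): OLD=192296817/1048576 → NEW=255, ERR=-75090063/1048576
(0,6): OLD=1621853207/16777216 → NEW=0, ERR=1621853207/16777216
(1,0): OLD=35683/256 → NEW=255, ERR=-29597/256
(1,1): OLD=233013/2048 → NEW=0, ERR=233013/2048
(1,2): OLD=14733017/65536 → NEW=255, ERR=-1978663/65536
(1,3): OLD=44906469/262144 → NEW=255, ERR=-21940251/262144
(1,4): OLD=2340135567/16777216 → NEW=255, ERR=-1938054513/16777216
(1,5): OLD=20762463295/134217728 → NEW=255, ERR=-13463057345/134217728
(1,6): OLD=390517928401/2147483648 → NEW=255, ERR=-157090401839/2147483648
(2,0): OLD=4397591/32768 → NEW=255, ERR=-3958249/32768
(2,1): OLD=151854573/1048576 → NEW=255, ERR=-115532307/1048576
(2,2): OLD=1120370183/16777216 → NEW=0, ERR=1120370183/16777216
(2,3): OLD=18054252687/134217728 → NEW=255, ERR=-16171267953/134217728
(2,4): OLD=22709586047/1073741824 → NEW=0, ERR=22709586047/1073741824
(2,5): OLD=3606788712341/34359738368 → NEW=0, ERR=3606788712341/34359738368
(2,6): OLD=106540525217123/549755813888 → NEW=255, ERR=-33647207324317/549755813888
(3,0): OLD=1637328935/16777216 → NEW=0, ERR=1637328935/16777216
(3,1): OLD=28083277211/134217728 → NEW=255, ERR=-6142243429/134217728
(3,2): OLD=114213728321/1073741824 → NEW=0, ERR=114213728321/1073741824
(3,3): OLD=863393439959/4294967296 → NEW=255, ERR=-231823220521/4294967296
(3,4): OLD=97937268900903/549755813888 → NEW=255, ERR=-42250463640537/549755813888
(3,5): OLD=611444745458917/4398046511104 → NEW=255, ERR=-510057114872603/4398046511104
(3,6): OLD=7508067368301627/70368744177664 → NEW=0, ERR=7508067368301627/70368744177664
Row 0: ##.#.#.
Row 1: #.#####
Row 2: ##.#..#
Row 3: .#.###.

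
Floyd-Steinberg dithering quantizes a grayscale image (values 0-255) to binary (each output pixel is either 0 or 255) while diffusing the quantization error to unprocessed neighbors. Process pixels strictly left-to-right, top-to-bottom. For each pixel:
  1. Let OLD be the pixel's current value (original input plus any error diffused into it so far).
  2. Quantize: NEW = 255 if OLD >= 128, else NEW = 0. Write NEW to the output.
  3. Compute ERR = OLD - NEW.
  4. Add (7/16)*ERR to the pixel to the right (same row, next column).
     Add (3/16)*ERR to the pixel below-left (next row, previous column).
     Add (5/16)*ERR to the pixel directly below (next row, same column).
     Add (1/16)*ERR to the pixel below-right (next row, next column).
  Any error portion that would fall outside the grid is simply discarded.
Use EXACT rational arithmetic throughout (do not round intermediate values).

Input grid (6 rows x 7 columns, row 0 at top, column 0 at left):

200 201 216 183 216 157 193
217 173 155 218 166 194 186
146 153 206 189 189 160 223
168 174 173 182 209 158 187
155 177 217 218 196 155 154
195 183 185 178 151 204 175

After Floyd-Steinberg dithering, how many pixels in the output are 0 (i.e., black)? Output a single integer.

Answer: 10

Derivation:
(0,0): OLD=200 → NEW=255, ERR=-55
(0,1): OLD=2831/16 → NEW=255, ERR=-1249/16
(0,2): OLD=46553/256 → NEW=255, ERR=-18727/256
(0,3): OLD=618479/4096 → NEW=255, ERR=-426001/4096
(0,4): OLD=11173769/65536 → NEW=255, ERR=-5537911/65536
(0,5): OLD=125861055/1048576 → NEW=0, ERR=125861055/1048576
(0,6): OLD=4119030073/16777216 → NEW=255, ERR=-159160007/16777216
(1,0): OLD=47405/256 → NEW=255, ERR=-17875/256
(1,1): OLD=206651/2048 → NEW=0, ERR=206651/2048
(1,2): OLD=9955287/65536 → NEW=255, ERR=-6756393/65536
(1,3): OLD=31451723/262144 → NEW=0, ERR=31451723/262144
(1,4): OLD=3491160129/16777216 → NEW=255, ERR=-787029951/16777216
(1,5): OLD=27370483985/134217728 → NEW=255, ERR=-6855036655/134217728
(1,6): OLD=361190516703/2147483648 → NEW=255, ERR=-186417813537/2147483648
(2,0): OLD=4689081/32768 → NEW=255, ERR=-3666759/32768
(2,1): OLD=117316483/1048576 → NEW=0, ERR=117316483/1048576
(2,2): OLD=4220036425/16777216 → NEW=255, ERR=-58153655/16777216
(2,3): OLD=28150525249/134217728 → NEW=255, ERR=-6074995391/134217728
(2,4): OLD=163703207953/1073741824 → NEW=255, ERR=-110100957167/1073741824
(2,5): OLD=2747748531803/34359738368 → NEW=0, ERR=2747748531803/34359738368
(2,6): OLD=125161471753005/549755813888 → NEW=255, ERR=-15026260788435/549755813888
(3,0): OLD=2583840297/16777216 → NEW=255, ERR=-1694349783/16777216
(3,1): OLD=21090398965/134217728 → NEW=255, ERR=-13135121675/134217728
(3,2): OLD=137017098415/1073741824 → NEW=0, ERR=137017098415/1073741824
(3,3): OLD=877207839833/4294967296 → NEW=255, ERR=-218008820647/4294967296
(3,4): OLD=91762364774953/549755813888 → NEW=255, ERR=-48425367766487/549755813888
(3,5): OLD=584587266626443/4398046511104 → NEW=255, ERR=-536914593705077/4398046511104
(3,6): OLD=9151214385821013/70368744177664 → NEW=255, ERR=-8792815379483307/70368744177664
(4,0): OLD=225680609095/2147483648 → NEW=0, ERR=225680609095/2147483648
(4,1): OLD=7215854039067/34359738368 → NEW=255, ERR=-1545879244773/34359738368
(4,2): OLD=121803789802357/549755813888 → NEW=255, ERR=-18383942739083/549755813888
(4,3): OLD=787105842771351/4398046511104 → NEW=255, ERR=-334396017560169/4398046511104
(4,4): OLD=3840251105891861/35184372088832 → NEW=0, ERR=3840251105891861/35184372088832
(4,5): OLD=152747940334126357/1125899906842624 → NEW=255, ERR=-134356535910742763/1125899906842624
(4,6): OLD=992846252737861923/18014398509481984 → NEW=0, ERR=992846252737861923/18014398509481984
(5,0): OLD=120619194701441/549755813888 → NEW=255, ERR=-19568537839999/549755813888
(5,1): OLD=675828663156651/4398046511104 → NEW=255, ERR=-445673197174869/4398046511104
(5,2): OLD=3981043493534493/35184372088832 → NEW=0, ERR=3981043493534493/35184372088832
(5,3): OLD=62520368221851249/281474976710656 → NEW=255, ERR=-9255750839366031/281474976710656
(5,4): OLD=2586778340144596923/18014398509481984 → NEW=255, ERR=-2006893279773308997/18014398509481984
(5,5): OLD=19473484114053415179/144115188075855872 → NEW=255, ERR=-17275888845289832181/144115188075855872
(5,6): OLD=305107518208307019589/2305843009213693952 → NEW=255, ERR=-282882449141184938171/2305843009213693952
Output grid:
  Row 0: #####.#  (1 black, running=1)
  Row 1: #.#.###  (2 black, running=3)
  Row 2: #.###.#  (2 black, running=5)
  Row 3: ##.####  (1 black, running=6)
  Row 4: .###.#.  (3 black, running=9)
  Row 5: ##.####  (1 black, running=10)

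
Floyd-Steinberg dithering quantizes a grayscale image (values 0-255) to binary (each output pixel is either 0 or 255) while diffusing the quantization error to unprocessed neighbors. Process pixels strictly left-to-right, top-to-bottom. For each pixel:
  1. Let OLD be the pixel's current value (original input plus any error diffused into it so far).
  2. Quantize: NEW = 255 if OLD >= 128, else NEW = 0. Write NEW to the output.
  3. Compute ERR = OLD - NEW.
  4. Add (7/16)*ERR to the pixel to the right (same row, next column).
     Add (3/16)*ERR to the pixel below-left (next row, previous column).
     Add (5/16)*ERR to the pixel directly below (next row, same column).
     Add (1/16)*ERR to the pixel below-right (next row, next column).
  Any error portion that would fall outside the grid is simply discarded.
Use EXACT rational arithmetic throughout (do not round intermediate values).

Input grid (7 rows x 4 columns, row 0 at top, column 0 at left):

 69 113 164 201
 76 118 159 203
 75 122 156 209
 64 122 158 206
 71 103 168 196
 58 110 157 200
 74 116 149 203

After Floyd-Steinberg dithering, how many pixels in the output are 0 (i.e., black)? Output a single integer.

(0,0): OLD=69 → NEW=0, ERR=69
(0,1): OLD=2291/16 → NEW=255, ERR=-1789/16
(0,2): OLD=29461/256 → NEW=0, ERR=29461/256
(0,3): OLD=1029523/4096 → NEW=255, ERR=-14957/4096
(1,0): OLD=19609/256 → NEW=0, ERR=19609/256
(1,1): OLD=291759/2048 → NEW=255, ERR=-230481/2048
(1,2): OLD=9047515/65536 → NEW=255, ERR=-7664165/65536
(1,3): OLD=165557229/1048576 → NEW=255, ERR=-101829651/1048576
(2,0): OLD=2550517/32768 → NEW=0, ERR=2550517/32768
(2,1): OLD=108783959/1048576 → NEW=0, ERR=108783959/1048576
(2,2): OLD=292763123/2097152 → NEW=255, ERR=-242010637/2097152
(2,3): OLD=4055252039/33554432 → NEW=0, ERR=4055252039/33554432
(3,0): OLD=1808176421/16777216 → NEW=0, ERR=1808176421/16777216
(3,1): OLD=49606686715/268435456 → NEW=255, ERR=-18844354565/268435456
(3,2): OLD=516982285573/4294967296 → NEW=0, ERR=516982285573/4294967296
(3,3): OLD=19874811727011/68719476736 → NEW=255, ERR=2351345159331/68719476736
(4,0): OLD=393063728001/4294967296 → NEW=0, ERR=393063728001/4294967296
(4,1): OLD=5167921927555/34359738368 → NEW=255, ERR=-3593811356285/34359738368
(4,2): OLD=177993058033571/1099511627776 → NEW=255, ERR=-102382407049309/1099511627776
(4,3): OLD=3051846693213541/17592186044416 → NEW=255, ERR=-1434160748112539/17592186044416
(5,0): OLD=36826952256689/549755813888 → NEW=0, ERR=36826952256689/549755813888
(5,1): OLD=1669185072694135/17592186044416 → NEW=0, ERR=1669185072694135/17592186044416
(5,2): OLD=1298211269679115/8796093022208 → NEW=255, ERR=-944792450983925/8796093022208
(5,3): OLD=34258978775004611/281474976710656 → NEW=0, ERR=34258978775004611/281474976710656
(6,0): OLD=31729015855741189/281474976710656 → NEW=0, ERR=31729015855741189/281474976710656
(6,1): OLD=806210797841664627/4503599627370496 → NEW=255, ERR=-342207107137811853/4503599627370496
(6,2): OLD=7994205446977651381/72057594037927936 → NEW=0, ERR=7994205446977651381/72057594037927936
(6,3): OLD=326114256637579084275/1152921504606846976 → NEW=255, ERR=32119272962833105395/1152921504606846976
Output grid:
  Row 0: .#.#  (2 black, running=2)
  Row 1: .###  (1 black, running=3)
  Row 2: ..#.  (3 black, running=6)
  Row 3: .#.#  (2 black, running=8)
  Row 4: .###  (1 black, running=9)
  Row 5: ..#.  (3 black, running=12)
  Row 6: .#.#  (2 black, running=14)

Answer: 14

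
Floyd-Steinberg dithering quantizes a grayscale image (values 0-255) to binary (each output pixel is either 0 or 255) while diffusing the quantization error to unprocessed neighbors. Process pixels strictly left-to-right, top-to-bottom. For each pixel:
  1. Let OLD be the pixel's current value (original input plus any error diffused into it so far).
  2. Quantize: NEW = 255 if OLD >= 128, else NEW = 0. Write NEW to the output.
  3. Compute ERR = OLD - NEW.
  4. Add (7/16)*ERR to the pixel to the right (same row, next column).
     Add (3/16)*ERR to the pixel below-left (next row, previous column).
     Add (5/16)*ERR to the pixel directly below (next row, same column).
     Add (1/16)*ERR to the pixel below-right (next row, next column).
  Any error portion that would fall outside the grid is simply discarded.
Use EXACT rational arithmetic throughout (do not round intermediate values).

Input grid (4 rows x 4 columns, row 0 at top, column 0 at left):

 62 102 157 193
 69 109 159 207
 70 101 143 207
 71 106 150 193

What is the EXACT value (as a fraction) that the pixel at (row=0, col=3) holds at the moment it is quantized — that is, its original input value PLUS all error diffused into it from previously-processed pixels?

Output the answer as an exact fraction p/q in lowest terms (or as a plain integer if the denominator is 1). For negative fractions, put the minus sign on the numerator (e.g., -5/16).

Answer: 486593/2048

Derivation:
(0,0): OLD=62 → NEW=0, ERR=62
(0,1): OLD=1033/8 → NEW=255, ERR=-1007/8
(0,2): OLD=13047/128 → NEW=0, ERR=13047/128
(0,3): OLD=486593/2048 → NEW=255, ERR=-35647/2048
Target (0,3): original=193, with diffused error = 486593/2048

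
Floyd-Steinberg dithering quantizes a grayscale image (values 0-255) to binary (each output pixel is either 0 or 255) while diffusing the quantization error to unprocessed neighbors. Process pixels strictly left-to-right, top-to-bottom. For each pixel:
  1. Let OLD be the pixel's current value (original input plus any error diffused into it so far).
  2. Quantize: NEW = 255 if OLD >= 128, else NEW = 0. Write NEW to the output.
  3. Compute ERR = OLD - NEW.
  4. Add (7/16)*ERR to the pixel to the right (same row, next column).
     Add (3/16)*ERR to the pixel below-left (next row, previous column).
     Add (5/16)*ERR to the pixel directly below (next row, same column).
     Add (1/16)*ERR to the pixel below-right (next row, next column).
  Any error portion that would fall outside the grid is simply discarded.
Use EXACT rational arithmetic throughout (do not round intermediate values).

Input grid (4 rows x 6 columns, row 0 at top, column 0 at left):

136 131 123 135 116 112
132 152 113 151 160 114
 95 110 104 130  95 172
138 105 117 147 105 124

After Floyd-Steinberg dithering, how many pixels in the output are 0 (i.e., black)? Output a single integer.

(0,0): OLD=136 → NEW=255, ERR=-119
(0,1): OLD=1263/16 → NEW=0, ERR=1263/16
(0,2): OLD=40329/256 → NEW=255, ERR=-24951/256
(0,3): OLD=378303/4096 → NEW=0, ERR=378303/4096
(0,4): OLD=10250297/65536 → NEW=255, ERR=-6461383/65536
(0,5): OLD=72210831/1048576 → NEW=0, ERR=72210831/1048576
(1,0): OLD=28061/256 → NEW=0, ERR=28061/256
(1,1): OLD=407371/2048 → NEW=255, ERR=-114869/2048
(1,2): OLD=5259559/65536 → NEW=0, ERR=5259559/65536
(1,3): OLD=49911131/262144 → NEW=255, ERR=-16935589/262144
(1,4): OLD=2006725489/16777216 → NEW=0, ERR=2006725489/16777216
(1,5): OLD=48771472839/268435456 → NEW=255, ERR=-19679568441/268435456
(2,0): OLD=3890793/32768 → NEW=0, ERR=3890793/32768
(2,1): OLD=174397715/1048576 → NEW=255, ERR=-92989165/1048576
(2,2): OLD=1252631033/16777216 → NEW=0, ERR=1252631033/16777216
(2,3): OLD=22806130801/134217728 → NEW=255, ERR=-11419389839/134217728
(2,4): OLD=332307726035/4294967296 → NEW=0, ERR=332307726035/4294967296
(2,5): OLD=13085260330741/68719476736 → NEW=255, ERR=-4438206236939/68719476736
(3,0): OLD=2658815193/16777216 → NEW=255, ERR=-1619374887/16777216
(3,1): OLD=7580472293/134217728 → NEW=0, ERR=7580472293/134217728
(3,2): OLD=154131675775/1073741824 → NEW=255, ERR=-119672489345/1073741824
(3,3): OLD=6241427726845/68719476736 → NEW=0, ERR=6241427726845/68719476736
(3,4): OLD=83280993389405/549755813888 → NEW=255, ERR=-56906739152035/549755813888
(3,5): OLD=557375500144467/8796093022208 → NEW=0, ERR=557375500144467/8796093022208
Output grid:
  Row 0: #.#.#.  (3 black, running=3)
  Row 1: .#.#.#  (3 black, running=6)
  Row 2: .#.#.#  (3 black, running=9)
  Row 3: #.#.#.  (3 black, running=12)

Answer: 12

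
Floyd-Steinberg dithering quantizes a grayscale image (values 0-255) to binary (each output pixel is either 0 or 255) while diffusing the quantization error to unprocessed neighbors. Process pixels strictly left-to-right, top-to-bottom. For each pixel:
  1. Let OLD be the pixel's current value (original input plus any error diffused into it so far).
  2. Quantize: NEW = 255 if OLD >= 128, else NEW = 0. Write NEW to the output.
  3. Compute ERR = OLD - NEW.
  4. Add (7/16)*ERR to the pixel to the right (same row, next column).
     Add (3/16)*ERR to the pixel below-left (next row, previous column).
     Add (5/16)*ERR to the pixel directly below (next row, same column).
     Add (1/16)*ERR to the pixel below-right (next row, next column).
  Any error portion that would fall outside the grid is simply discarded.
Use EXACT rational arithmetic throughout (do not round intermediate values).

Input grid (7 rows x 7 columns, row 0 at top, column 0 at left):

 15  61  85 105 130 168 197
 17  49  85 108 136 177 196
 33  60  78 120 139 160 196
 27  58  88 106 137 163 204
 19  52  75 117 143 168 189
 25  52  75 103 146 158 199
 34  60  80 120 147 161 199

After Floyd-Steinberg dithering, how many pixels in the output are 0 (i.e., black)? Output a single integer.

(0,0): OLD=15 → NEW=0, ERR=15
(0,1): OLD=1081/16 → NEW=0, ERR=1081/16
(0,2): OLD=29327/256 → NEW=0, ERR=29327/256
(0,3): OLD=635369/4096 → NEW=255, ERR=-409111/4096
(0,4): OLD=5655903/65536 → NEW=0, ERR=5655903/65536
(0,5): OLD=215752089/1048576 → NEW=255, ERR=-51634791/1048576
(0,6): OLD=2943668015/16777216 → NEW=255, ERR=-1334522065/16777216
(1,0): OLD=8795/256 → NEW=0, ERR=8795/256
(1,1): OLD=220285/2048 → NEW=0, ERR=220285/2048
(1,2): OLD=10050113/65536 → NEW=255, ERR=-6661567/65536
(1,3): OLD=14590445/262144 → NEW=0, ERR=14590445/262144
(1,4): OLD=2883069287/16777216 → NEW=255, ERR=-1395120793/16777216
(1,5): OLD=15530395927/134217728 → NEW=0, ERR=15530395927/134217728
(1,6): OLD=469629430649/2147483648 → NEW=255, ERR=-77978899591/2147483648
(2,0): OLD=2093999/32768 → NEW=0, ERR=2093999/32768
(2,1): OLD=109742965/1048576 → NEW=0, ERR=109742965/1048576
(2,2): OLD=1831769503/16777216 → NEW=0, ERR=1831769503/16777216
(2,3): OLD=21906430055/134217728 → NEW=255, ERR=-12319090585/134217728
(2,4): OLD=105261628439/1073741824 → NEW=0, ERR=105261628439/1073741824
(2,5): OLD=7801140450909/34359738368 → NEW=255, ERR=-960592832931/34359738368
(2,6): OLD=98765459081563/549755813888 → NEW=255, ERR=-41422273459877/549755813888
(3,0): OLD=1117253567/16777216 → NEW=0, ERR=1117253567/16777216
(3,1): OLD=19368452307/134217728 → NEW=255, ERR=-14857068333/134217728
(3,2): OLD=67669845289/1073741824 → NEW=0, ERR=67669845289/1073741824
(3,3): OLD=558752390159/4294967296 → NEW=255, ERR=-536464270321/4294967296
(3,4): OLD=56080942226367/549755813888 → NEW=0, ERR=56080942226367/549755813888
(3,5): OLD=839554732475565/4398046511104 → NEW=255, ERR=-281947127855955/4398046511104
(3,6): OLD=10601747096241523/70368744177664 → NEW=255, ERR=-7342282669062797/70368744177664
(4,0): OLD=40921126993/2147483648 → NEW=0, ERR=40921126993/2147483648
(4,1): OLD=1433616345757/34359738368 → NEW=0, ERR=1433616345757/34359738368
(4,2): OLD=45415623727187/549755813888 → NEW=0, ERR=45415623727187/549755813888
(4,3): OLD=603302452075137/4398046511104 → NEW=255, ERR=-518199408256383/4398046511104
(4,4): OLD=3641695726144691/35184372088832 → NEW=0, ERR=3641695726144691/35184372088832
(4,5): OLD=202730666884896691/1125899906842624 → NEW=255, ERR=-84373809359972429/1125899906842624
(4,6): OLD=2154543574516139733/18014398509481984 → NEW=0, ERR=2154543574516139733/18014398509481984
(5,0): OLD=21318434543911/549755813888 → NEW=0, ERR=21318434543911/549755813888
(5,1): OLD=434018933157261/4398046511104 → NEW=0, ERR=434018933157261/4398046511104
(5,2): OLD=4380658981000427/35184372088832 → NEW=0, ERR=4380658981000427/35184372088832
(5,3): OLD=40876084418058423/281474976710656 → NEW=255, ERR=-30900034643158857/281474976710656
(5,4): OLD=1961792051965520893/18014398509481984 → NEW=0, ERR=1961792051965520893/18014398509481984
(5,5): OLD=30425608991132904237/144115188075855872 → NEW=255, ERR=-6323763968210343123/144115188075855872
(5,6): OLD=489978306438621812995/2305843009213693952 → NEW=255, ERR=-98011660910870144765/2305843009213693952
(6,0): OLD=4547331483268799/70368744177664 → NEW=0, ERR=4547331483268799/70368744177664
(6,1): OLD=163119542953643083/1125899906842624 → NEW=255, ERR=-123984933291226037/1125899906842624
(6,2): OLD=1014471215850397313/18014398509481984 → NEW=0, ERR=1014471215850397313/18014398509481984
(6,3): OLD=19964603058758068767/144115188075855872 → NEW=255, ERR=-16784769900585178593/144115188075855872
(6,4): OLD=33143138185876154045/288230376151711744 → NEW=0, ERR=33143138185876154045/288230376151711744
(6,5): OLD=7247040612605689037041/36893488147419103232 → NEW=255, ERR=-2160798864986182287119/36893488147419103232
(6,6): OLD=92883457757747689260167/590295810358705651712 → NEW=255, ERR=-57641973883722251926393/590295810358705651712
Output grid:
  Row 0: ...#.##  (4 black, running=4)
  Row 1: ..#.#.#  (4 black, running=8)
  Row 2: ...#.##  (4 black, running=12)
  Row 3: .#.#.##  (3 black, running=15)
  Row 4: ...#.#.  (5 black, running=20)
  Row 5: ...#.##  (4 black, running=24)
  Row 6: .#.#.##  (3 black, running=27)

Answer: 27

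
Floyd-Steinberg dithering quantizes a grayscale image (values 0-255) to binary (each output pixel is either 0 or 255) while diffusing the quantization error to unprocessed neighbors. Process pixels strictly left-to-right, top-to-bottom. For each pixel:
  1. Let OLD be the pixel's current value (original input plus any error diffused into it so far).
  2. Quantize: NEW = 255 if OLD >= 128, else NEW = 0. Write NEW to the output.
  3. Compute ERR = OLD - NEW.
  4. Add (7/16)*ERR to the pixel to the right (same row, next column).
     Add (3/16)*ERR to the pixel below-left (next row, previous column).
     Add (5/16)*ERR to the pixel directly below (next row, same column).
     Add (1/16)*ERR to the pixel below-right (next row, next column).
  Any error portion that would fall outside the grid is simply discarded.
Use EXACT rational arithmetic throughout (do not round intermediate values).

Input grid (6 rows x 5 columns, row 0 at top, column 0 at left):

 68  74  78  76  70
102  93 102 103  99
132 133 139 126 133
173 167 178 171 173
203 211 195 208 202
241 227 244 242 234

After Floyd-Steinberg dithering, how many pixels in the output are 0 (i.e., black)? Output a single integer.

Answer: 11

Derivation:
(0,0): OLD=68 → NEW=0, ERR=68
(0,1): OLD=415/4 → NEW=0, ERR=415/4
(0,2): OLD=7897/64 → NEW=0, ERR=7897/64
(0,3): OLD=133103/1024 → NEW=255, ERR=-128017/1024
(0,4): OLD=250761/16384 → NEW=0, ERR=250761/16384
(1,0): OLD=9133/64 → NEW=255, ERR=-7187/64
(1,1): OLD=53083/512 → NEW=0, ERR=53083/512
(1,2): OLD=2768279/16384 → NEW=255, ERR=-1409641/16384
(1,3): OLD=2416475/65536 → NEW=0, ERR=2416475/65536
(1,4): OLD=117546481/1048576 → NEW=0, ERR=117546481/1048576
(2,0): OLD=953113/8192 → NEW=0, ERR=953113/8192
(2,1): OLD=50633219/262144 → NEW=255, ERR=-16213501/262144
(2,2): OLD=412918665/4194304 → NEW=0, ERR=412918665/4194304
(2,3): OLD=13169109195/67108864 → NEW=255, ERR=-3943651125/67108864
(2,4): OLD=155291449037/1073741824 → NEW=255, ERR=-118512716083/1073741824
(3,0): OLD=829472169/4194304 → NEW=255, ERR=-240075351/4194304
(3,1): OLD=4978161301/33554432 → NEW=255, ERR=-3578218859/33554432
(3,2): OLD=158082864215/1073741824 → NEW=255, ERR=-115721300905/1073741824
(3,3): OLD=195298183015/2147483648 → NEW=0, ERR=195298183015/2147483648
(3,4): OLD=5999998021939/34359738368 → NEW=255, ERR=-2761735261901/34359738368
(4,0): OLD=88647124519/536870912 → NEW=255, ERR=-48254958041/536870912
(4,1): OLD=1968244775239/17179869184 → NEW=0, ERR=1968244775239/17179869184
(4,2): OLD=60976309544905/274877906944 → NEW=255, ERR=-9117556725815/274877906944
(4,3): OLD=880055315041223/4398046511104 → NEW=255, ERR=-241446545290297/4398046511104
(4,4): OLD=11156820618054129/70368744177664 → NEW=255, ERR=-6787209147250191/70368744177664
(5,0): OLD=64429516612661/274877906944 → NEW=255, ERR=-5664349658059/274877906944
(5,1): OLD=532053241869439/2199023255552 → NEW=255, ERR=-28697688296321/2199023255552
(5,2): OLD=15818332431726615/70368744177664 → NEW=255, ERR=-2125697333577705/70368744177664
(5,3): OLD=53894112633522025/281474976710656 → NEW=255, ERR=-17882006427695255/281474976710656
(5,4): OLD=777471505967246451/4503599627370496 → NEW=255, ERR=-370946399012230029/4503599627370496
Output grid:
  Row 0: ...#.  (4 black, running=4)
  Row 1: #.#..  (3 black, running=7)
  Row 2: .#.##  (2 black, running=9)
  Row 3: ###.#  (1 black, running=10)
  Row 4: #.###  (1 black, running=11)
  Row 5: #####  (0 black, running=11)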